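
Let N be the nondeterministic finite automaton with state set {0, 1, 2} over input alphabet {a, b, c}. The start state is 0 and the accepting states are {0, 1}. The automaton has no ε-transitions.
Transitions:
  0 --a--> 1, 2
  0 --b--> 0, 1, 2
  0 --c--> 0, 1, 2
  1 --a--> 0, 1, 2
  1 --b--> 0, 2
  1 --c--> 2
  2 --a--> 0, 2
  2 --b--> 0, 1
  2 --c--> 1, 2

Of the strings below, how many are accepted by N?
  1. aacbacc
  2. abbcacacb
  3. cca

3

aacbacc: accepted
abbcacacb: accepted
cca: accepted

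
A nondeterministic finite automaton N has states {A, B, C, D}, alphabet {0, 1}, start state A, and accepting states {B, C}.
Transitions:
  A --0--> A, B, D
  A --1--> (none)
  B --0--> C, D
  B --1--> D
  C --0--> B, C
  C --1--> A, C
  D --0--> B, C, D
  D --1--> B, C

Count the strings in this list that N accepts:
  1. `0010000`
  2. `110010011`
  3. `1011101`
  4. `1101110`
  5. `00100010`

`0010000`: accepted
`110010011`: rejected
`1011101`: rejected
`1101110`: rejected
`00100010`: accepted

2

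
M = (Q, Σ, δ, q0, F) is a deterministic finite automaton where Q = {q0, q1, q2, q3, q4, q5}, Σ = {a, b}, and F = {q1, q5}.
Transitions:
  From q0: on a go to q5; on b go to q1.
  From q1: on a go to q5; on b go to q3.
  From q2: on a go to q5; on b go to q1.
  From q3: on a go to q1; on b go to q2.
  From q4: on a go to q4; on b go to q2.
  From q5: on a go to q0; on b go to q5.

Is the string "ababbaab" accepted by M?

accepted

q0 --a--> q5
q5 --b--> q5
q5 --a--> q0
q0 --b--> q1
q1 --b--> q3
q3 --a--> q1
q1 --a--> q5
q5 --b--> q5
End in state q5, which is an accepting state.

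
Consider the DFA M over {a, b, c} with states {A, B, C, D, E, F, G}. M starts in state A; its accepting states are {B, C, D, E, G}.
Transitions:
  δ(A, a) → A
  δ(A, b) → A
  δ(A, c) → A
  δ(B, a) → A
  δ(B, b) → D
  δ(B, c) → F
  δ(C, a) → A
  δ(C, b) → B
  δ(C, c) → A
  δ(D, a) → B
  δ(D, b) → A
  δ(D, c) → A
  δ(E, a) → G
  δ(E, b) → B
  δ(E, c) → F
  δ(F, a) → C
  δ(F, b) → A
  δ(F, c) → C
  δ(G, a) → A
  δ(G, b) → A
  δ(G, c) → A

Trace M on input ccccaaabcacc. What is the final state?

A --c--> A
A --c--> A
A --c--> A
A --c--> A
A --a--> A
A --a--> A
A --a--> A
A --b--> A
A --c--> A
A --a--> A
A --c--> A
A --c--> A

A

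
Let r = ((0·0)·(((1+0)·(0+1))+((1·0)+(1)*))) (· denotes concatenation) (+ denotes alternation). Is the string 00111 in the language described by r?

Split as 00·111: (0·0) matches 00 and (((1+0)·(0+1))+((1·0)+(1)*)) matches 111.

yes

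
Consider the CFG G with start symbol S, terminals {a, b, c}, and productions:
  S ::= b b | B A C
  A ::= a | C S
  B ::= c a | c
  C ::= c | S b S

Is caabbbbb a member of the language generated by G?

S ⇒ BAC ⇒ caAC ⇒ caaC ⇒ caaSbS ⇒ caabbbS ⇒ caabbbbb

yes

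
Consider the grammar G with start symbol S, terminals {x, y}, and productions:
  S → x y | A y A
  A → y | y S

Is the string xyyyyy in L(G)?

no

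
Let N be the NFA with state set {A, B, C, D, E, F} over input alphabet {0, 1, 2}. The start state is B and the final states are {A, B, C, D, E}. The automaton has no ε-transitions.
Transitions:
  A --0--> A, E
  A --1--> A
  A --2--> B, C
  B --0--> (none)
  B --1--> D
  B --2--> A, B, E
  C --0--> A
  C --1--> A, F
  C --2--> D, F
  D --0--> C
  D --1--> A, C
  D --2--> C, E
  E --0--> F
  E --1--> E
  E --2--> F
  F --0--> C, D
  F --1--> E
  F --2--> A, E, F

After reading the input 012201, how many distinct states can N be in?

Start: {B}
read 0: {}
The reachable set is empty and stays empty for the remaining 5 symbols.
Final reachable set {} has 0 states.

0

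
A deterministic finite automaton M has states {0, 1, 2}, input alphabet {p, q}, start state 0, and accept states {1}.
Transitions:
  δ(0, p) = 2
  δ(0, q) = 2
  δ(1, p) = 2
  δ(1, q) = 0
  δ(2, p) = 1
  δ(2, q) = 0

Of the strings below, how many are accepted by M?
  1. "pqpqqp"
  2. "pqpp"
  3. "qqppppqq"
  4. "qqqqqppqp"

"pqpqqp": accepted
"pqpp": accepted
"qqppppqq": rejected
"qqqqqppqp": rejected

2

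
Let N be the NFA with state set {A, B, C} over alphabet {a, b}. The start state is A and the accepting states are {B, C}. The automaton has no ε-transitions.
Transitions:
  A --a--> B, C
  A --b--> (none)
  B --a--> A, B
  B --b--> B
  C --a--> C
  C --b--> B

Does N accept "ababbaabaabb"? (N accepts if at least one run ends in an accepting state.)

Start: {A}
read a: {B, C}
read b: {B}
read a: {A, B}
read b: {B}
read b: {B}
read a: {A, B}
read a: {A, B, C}
read b: {B}
read a: {A, B}
read a: {A, B, C}
read b: {B}
read b: {B}
Reachable ∩ accepting = {B} — nonempty.

accepted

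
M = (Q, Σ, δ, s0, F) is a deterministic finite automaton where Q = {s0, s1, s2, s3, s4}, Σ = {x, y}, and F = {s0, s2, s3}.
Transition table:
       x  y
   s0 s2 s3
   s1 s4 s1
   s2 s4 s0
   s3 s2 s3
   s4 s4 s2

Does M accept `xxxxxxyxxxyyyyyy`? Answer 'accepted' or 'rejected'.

s0 --x--> s2
s2 --x--> s4
s4 --x--> s4
s4 --x--> s4
s4 --x--> s4
s4 --x--> s4
s4 --y--> s2
s2 --x--> s4
s4 --x--> s4
s4 --x--> s4
s4 --y--> s2
s2 --y--> s0
s0 --y--> s3
s3 --y--> s3
s3 --y--> s3
s3 --y--> s3
End in state s3, which is an accepting state.

accepted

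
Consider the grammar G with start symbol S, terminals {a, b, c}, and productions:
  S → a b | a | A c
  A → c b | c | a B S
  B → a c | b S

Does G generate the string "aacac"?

S ⇒ Ac ⇒ aBSc ⇒ aacSc ⇒ aacac

yes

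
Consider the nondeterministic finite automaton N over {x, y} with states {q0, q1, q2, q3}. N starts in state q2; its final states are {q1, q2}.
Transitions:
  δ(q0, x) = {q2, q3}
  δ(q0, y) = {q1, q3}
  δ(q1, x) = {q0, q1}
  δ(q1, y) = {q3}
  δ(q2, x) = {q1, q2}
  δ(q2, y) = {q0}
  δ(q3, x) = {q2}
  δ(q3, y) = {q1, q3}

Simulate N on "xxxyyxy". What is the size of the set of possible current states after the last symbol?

3

Start: {q2}
read x: {q1, q2}
read x: {q0, q1, q2}
read x: {q0, q1, q2, q3}
read y: {q0, q1, q3}
read y: {q1, q3}
read x: {q0, q1, q2}
read y: {q0, q1, q3}
Final reachable set {q0, q1, q3} has 3 states.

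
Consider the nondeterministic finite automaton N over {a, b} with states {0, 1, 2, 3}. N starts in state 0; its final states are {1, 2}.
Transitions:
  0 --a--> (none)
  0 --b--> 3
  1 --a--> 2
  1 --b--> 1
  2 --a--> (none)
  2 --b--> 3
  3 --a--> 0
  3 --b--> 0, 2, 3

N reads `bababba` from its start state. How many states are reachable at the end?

Start: {0}
read b: {3}
read a: {0}
read b: {3}
read a: {0}
read b: {3}
read b: {0, 2, 3}
read a: {0}
Final reachable set {0} has 1 state.

1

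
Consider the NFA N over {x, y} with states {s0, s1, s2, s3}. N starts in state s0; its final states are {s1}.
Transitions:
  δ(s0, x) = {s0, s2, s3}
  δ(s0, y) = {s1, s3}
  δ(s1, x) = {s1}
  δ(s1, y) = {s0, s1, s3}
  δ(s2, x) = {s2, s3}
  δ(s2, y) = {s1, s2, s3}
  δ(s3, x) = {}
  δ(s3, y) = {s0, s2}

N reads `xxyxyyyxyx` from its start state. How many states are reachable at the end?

4

Start: {s0}
read x: {s0, s2, s3}
read x: {s0, s2, s3}
read y: {s0, s1, s2, s3}
read x: {s0, s1, s2, s3}
read y: {s0, s1, s2, s3}
read y: {s0, s1, s2, s3}
read y: {s0, s1, s2, s3}
read x: {s0, s1, s2, s3}
read y: {s0, s1, s2, s3}
read x: {s0, s1, s2, s3}
Final reachable set {s0, s1, s2, s3} has 4 states.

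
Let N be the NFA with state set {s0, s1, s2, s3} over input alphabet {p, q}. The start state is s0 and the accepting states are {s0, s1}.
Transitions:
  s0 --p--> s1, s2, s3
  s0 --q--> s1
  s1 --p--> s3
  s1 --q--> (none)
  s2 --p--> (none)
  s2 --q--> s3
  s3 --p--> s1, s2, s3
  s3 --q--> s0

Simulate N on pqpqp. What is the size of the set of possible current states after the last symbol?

3

Start: {s0}
read p: {s1, s2, s3}
read q: {s0, s3}
read p: {s1, s2, s3}
read q: {s0, s3}
read p: {s1, s2, s3}
Final reachable set {s1, s2, s3} has 3 states.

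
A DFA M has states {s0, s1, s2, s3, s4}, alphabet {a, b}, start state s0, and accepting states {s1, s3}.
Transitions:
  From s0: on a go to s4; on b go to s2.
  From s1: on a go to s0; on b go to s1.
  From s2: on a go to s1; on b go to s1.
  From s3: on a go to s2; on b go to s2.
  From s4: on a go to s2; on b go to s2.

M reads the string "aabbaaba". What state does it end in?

s1

s0 --a--> s4
s4 --a--> s2
s2 --b--> s1
s1 --b--> s1
s1 --a--> s0
s0 --a--> s4
s4 --b--> s2
s2 --a--> s1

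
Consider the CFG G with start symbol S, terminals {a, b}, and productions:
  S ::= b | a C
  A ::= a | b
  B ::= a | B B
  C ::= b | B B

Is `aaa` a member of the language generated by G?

yes

S ⇒ aC ⇒ aBB ⇒ aaB ⇒ aaa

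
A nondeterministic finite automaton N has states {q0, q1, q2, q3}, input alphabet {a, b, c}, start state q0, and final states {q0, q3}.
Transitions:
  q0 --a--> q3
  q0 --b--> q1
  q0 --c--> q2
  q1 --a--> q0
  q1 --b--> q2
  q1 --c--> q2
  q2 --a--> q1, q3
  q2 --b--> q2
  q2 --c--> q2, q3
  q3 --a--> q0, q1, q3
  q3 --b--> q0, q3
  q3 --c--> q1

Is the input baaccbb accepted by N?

Start: {q0}
read b: {q1}
read a: {q0}
read a: {q3}
read c: {q1}
read c: {q2}
read b: {q2}
read b: {q2}
Reachable ∩ accepting = {} — empty.

rejected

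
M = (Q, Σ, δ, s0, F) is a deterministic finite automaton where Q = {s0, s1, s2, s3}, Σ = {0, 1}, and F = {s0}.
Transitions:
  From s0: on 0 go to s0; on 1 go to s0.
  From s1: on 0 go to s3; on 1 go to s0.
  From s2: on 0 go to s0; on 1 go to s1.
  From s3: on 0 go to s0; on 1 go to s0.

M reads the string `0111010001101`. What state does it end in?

s0 --0--> s0
s0 --1--> s0
s0 --1--> s0
s0 --1--> s0
s0 --0--> s0
s0 --1--> s0
s0 --0--> s0
s0 --0--> s0
s0 --0--> s0
s0 --1--> s0
s0 --1--> s0
s0 --0--> s0
s0 --1--> s0

s0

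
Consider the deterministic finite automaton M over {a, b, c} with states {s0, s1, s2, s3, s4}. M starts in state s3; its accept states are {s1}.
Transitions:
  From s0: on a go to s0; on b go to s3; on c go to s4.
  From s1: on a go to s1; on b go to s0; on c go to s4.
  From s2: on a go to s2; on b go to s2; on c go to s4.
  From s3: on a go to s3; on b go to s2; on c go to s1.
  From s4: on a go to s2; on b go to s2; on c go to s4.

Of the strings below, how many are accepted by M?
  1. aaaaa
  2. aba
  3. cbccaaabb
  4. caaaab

0

aaaaa: rejected
aba: rejected
cbccaaabb: rejected
caaaab: rejected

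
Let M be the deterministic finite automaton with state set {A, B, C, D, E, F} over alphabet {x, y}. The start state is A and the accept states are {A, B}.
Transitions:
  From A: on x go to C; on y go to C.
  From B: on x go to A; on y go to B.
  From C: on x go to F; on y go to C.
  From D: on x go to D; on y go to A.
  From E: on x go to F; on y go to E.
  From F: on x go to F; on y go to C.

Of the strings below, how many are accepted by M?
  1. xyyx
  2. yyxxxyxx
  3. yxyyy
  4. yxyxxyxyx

0

xyyx: rejected
yyxxxyxx: rejected
yxyyy: rejected
yxyxxyxyx: rejected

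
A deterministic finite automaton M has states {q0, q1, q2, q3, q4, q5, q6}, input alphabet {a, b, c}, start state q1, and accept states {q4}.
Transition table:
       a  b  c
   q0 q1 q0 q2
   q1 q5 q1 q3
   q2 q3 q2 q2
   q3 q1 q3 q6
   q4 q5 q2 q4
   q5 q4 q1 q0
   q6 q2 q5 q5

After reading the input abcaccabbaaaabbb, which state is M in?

q1 --a--> q5
q5 --b--> q1
q1 --c--> q3
q3 --a--> q1
q1 --c--> q3
q3 --c--> q6
q6 --a--> q2
q2 --b--> q2
q2 --b--> q2
q2 --a--> q3
q3 --a--> q1
q1 --a--> q5
q5 --a--> q4
q4 --b--> q2
q2 --b--> q2
q2 --b--> q2

q2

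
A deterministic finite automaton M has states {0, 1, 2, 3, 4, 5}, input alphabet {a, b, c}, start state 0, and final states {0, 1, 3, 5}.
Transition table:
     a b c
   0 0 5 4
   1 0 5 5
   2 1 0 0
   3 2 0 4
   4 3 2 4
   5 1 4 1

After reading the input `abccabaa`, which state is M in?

0

0 --a--> 0
0 --b--> 5
5 --c--> 1
1 --c--> 5
5 --a--> 1
1 --b--> 5
5 --a--> 1
1 --a--> 0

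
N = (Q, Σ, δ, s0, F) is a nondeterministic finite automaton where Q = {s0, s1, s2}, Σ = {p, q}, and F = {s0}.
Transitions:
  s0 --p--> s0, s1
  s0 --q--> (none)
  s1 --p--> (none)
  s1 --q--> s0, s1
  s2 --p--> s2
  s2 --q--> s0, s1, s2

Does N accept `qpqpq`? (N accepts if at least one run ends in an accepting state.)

Start: {s0}
read q: {}
The reachable set is empty and stays empty for the remaining 4 symbols.
Reachable ∩ accepting = {} — empty.

rejected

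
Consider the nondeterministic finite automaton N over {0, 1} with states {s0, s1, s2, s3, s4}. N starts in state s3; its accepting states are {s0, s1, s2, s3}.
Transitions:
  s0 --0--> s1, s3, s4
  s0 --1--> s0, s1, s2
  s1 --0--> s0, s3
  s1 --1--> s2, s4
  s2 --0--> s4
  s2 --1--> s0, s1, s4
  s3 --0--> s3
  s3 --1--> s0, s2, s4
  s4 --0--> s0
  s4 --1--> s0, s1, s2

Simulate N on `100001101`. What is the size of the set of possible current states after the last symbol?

Start: {s3}
read 1: {s0, s2, s4}
read 0: {s0, s1, s3, s4}
read 0: {s0, s1, s3, s4}
read 0: {s0, s1, s3, s4}
read 0: {s0, s1, s3, s4}
read 1: {s0, s1, s2, s4}
read 1: {s0, s1, s2, s4}
read 0: {s0, s1, s3, s4}
read 1: {s0, s1, s2, s4}
Final reachable set {s0, s1, s2, s4} has 4 states.

4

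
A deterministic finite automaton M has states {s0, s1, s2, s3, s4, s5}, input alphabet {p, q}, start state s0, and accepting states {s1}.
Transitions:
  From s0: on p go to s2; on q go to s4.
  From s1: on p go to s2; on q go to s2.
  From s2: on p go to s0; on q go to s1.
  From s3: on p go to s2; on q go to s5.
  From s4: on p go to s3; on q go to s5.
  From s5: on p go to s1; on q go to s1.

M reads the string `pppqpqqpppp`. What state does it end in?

s0 --p--> s2
s2 --p--> s0
s0 --p--> s2
s2 --q--> s1
s1 --p--> s2
s2 --q--> s1
s1 --q--> s2
s2 --p--> s0
s0 --p--> s2
s2 --p--> s0
s0 --p--> s2

s2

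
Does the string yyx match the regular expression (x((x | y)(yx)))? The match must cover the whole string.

No split of yyx into u·v has x matching u and ((x|y)(yx)) matching v.

no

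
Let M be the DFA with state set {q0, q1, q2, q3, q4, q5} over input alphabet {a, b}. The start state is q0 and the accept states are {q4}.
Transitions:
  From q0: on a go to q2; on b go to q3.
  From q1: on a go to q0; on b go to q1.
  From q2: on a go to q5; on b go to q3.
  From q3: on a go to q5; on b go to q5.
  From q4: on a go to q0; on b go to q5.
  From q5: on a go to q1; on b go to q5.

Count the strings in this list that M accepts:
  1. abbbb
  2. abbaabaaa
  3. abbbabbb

abbbb: rejected
abbaabaaa: rejected
abbbabbb: rejected

0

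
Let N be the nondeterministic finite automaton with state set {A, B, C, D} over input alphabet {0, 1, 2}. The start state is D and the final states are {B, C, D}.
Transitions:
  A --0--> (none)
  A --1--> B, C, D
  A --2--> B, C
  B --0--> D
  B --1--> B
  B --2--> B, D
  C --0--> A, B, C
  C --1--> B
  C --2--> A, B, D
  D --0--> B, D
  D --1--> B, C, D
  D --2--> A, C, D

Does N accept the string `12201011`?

Start: {D}
read 1: {B, C, D}
read 2: {A, B, C, D}
read 2: {A, B, C, D}
read 0: {A, B, C, D}
read 1: {B, C, D}
read 0: {A, B, C, D}
read 1: {B, C, D}
read 1: {B, C, D}
Reachable ∩ accepting = {B, C, D} — nonempty.

accepted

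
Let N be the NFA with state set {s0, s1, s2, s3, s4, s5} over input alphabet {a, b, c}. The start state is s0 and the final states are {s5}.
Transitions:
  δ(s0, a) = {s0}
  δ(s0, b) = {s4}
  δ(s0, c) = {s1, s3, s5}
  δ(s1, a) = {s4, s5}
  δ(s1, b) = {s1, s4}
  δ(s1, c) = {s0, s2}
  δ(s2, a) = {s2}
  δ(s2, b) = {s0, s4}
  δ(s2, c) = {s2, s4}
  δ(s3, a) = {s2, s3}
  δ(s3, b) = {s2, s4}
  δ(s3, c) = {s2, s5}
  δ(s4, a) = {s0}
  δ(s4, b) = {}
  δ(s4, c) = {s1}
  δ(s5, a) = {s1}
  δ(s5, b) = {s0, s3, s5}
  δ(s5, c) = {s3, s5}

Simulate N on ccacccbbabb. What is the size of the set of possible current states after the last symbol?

Start: {s0}
read c: {s1, s3, s5}
read c: {s0, s2, s3, s5}
read a: {s0, s1, s2, s3}
read c: {s0, s1, s2, s3, s4, s5}
read c: {s0, s1, s2, s3, s4, s5}
read c: {s0, s1, s2, s3, s4, s5}
read b: {s0, s1, s2, s3, s4, s5}
read b: {s0, s1, s2, s3, s4, s5}
read a: {s0, s1, s2, s3, s4, s5}
read b: {s0, s1, s2, s3, s4, s5}
read b: {s0, s1, s2, s3, s4, s5}
Final reachable set {s0, s1, s2, s3, s4, s5} has 6 states.

6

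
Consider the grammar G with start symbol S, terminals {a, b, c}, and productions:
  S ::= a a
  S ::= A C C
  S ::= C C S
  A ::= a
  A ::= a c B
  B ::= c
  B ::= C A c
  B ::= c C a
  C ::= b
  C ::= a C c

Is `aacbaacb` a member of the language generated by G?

no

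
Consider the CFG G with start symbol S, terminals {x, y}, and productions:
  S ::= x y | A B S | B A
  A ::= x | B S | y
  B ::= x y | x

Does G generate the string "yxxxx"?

no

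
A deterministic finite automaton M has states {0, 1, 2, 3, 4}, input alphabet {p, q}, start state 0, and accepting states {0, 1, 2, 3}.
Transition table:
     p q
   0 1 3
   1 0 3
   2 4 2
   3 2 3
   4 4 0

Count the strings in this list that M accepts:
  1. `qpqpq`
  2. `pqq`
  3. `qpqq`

3

`qpqpq`: accepted
`pqq`: accepted
`qpqq`: accepted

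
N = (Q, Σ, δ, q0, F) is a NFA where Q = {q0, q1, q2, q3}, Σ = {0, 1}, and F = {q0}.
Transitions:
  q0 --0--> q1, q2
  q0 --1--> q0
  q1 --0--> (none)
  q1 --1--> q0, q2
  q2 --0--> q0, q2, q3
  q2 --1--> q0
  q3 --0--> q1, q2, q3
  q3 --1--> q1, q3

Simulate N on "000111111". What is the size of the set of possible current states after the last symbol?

Start: {q0}
read 0: {q1, q2}
read 0: {q0, q2, q3}
read 0: {q0, q1, q2, q3}
read 1: {q0, q1, q2, q3}
read 1: {q0, q1, q2, q3}
read 1: {q0, q1, q2, q3}
read 1: {q0, q1, q2, q3}
read 1: {q0, q1, q2, q3}
read 1: {q0, q1, q2, q3}
Final reachable set {q0, q1, q2, q3} has 4 states.

4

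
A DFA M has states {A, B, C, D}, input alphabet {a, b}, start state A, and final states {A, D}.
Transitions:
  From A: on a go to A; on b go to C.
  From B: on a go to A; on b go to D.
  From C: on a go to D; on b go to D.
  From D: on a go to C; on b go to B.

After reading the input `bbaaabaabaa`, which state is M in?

A --b--> C
C --b--> D
D --a--> C
C --a--> D
D --a--> C
C --b--> D
D --a--> C
C --a--> D
D --b--> B
B --a--> A
A --a--> A

A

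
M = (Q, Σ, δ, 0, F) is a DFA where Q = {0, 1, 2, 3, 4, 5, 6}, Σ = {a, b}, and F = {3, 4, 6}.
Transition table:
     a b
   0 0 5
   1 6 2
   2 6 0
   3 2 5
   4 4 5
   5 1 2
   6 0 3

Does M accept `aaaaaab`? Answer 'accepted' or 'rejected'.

rejected

0 --a--> 0
0 --a--> 0
0 --a--> 0
0 --a--> 0
0 --a--> 0
0 --a--> 0
0 --b--> 5
End in state 5, which is not an accepting state.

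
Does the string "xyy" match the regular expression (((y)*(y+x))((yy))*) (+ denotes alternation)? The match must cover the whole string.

Split as x·yy: ((y)*(y+x)) matches x and ((yy))* matches yy.

yes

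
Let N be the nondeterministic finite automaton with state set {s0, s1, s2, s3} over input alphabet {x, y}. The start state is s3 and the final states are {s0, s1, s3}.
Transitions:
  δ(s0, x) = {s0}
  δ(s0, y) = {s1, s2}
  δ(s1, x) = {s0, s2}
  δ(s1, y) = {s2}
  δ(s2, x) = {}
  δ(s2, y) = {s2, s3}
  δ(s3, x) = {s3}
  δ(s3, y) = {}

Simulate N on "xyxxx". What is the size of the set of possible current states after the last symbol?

Start: {s3}
read x: {s3}
read y: {}
The reachable set is empty and stays empty for the remaining 3 symbols.
Final reachable set {} has 0 states.

0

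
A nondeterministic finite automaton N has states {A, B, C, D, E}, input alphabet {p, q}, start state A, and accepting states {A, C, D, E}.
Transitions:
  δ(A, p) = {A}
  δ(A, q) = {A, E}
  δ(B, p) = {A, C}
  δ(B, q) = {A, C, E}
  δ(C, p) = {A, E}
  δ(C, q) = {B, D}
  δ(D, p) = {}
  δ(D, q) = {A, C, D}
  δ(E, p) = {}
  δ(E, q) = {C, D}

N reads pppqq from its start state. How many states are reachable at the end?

4

Start: {A}
read p: {A}
read p: {A}
read p: {A}
read q: {A, E}
read q: {A, C, D, E}
Final reachable set {A, C, D, E} has 4 states.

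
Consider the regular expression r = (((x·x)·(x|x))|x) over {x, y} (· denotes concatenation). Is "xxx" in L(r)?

yes

The left alternative ((x·x)·(x|x)) matches xxx.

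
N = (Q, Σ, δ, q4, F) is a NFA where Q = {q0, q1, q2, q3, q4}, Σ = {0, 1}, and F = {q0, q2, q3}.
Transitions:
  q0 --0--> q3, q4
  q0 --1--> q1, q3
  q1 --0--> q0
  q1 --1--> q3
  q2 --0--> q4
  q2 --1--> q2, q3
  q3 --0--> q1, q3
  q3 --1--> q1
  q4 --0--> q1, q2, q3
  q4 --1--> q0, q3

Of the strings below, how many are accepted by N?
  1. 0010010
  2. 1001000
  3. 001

0010010: accepted
1001000: accepted
001: accepted

3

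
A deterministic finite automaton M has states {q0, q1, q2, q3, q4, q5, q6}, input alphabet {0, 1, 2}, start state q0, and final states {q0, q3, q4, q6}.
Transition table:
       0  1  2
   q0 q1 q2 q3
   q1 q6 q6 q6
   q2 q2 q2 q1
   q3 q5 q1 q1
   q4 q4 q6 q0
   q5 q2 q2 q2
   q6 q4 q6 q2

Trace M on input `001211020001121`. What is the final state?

q0 --0--> q1
q1 --0--> q6
q6 --1--> q6
q6 --2--> q2
q2 --1--> q2
q2 --1--> q2
q2 --0--> q2
q2 --2--> q1
q1 --0--> q6
q6 --0--> q4
q4 --0--> q4
q4 --1--> q6
q6 --1--> q6
q6 --2--> q2
q2 --1--> q2

q2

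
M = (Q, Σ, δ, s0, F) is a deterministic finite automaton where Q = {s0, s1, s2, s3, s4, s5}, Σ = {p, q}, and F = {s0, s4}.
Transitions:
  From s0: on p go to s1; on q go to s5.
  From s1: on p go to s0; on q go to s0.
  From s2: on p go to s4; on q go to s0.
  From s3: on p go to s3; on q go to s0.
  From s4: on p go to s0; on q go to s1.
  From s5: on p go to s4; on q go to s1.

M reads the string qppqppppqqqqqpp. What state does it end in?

s0 --q--> s5
s5 --p--> s4
s4 --p--> s0
s0 --q--> s5
s5 --p--> s4
s4 --p--> s0
s0 --p--> s1
s1 --p--> s0
s0 --q--> s5
s5 --q--> s1
s1 --q--> s0
s0 --q--> s5
s5 --q--> s1
s1 --p--> s0
s0 --p--> s1

s1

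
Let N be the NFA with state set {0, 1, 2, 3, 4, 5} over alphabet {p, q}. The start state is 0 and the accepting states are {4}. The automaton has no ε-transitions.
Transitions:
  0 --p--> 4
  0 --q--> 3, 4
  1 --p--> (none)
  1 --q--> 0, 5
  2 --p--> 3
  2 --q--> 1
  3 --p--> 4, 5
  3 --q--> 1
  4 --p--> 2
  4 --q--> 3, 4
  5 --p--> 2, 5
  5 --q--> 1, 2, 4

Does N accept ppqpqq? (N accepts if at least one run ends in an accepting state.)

Start: {0}
read p: {4}
read p: {2}
read q: {1}
read p: {}
The reachable set is empty and stays empty for the remaining 2 symbols.
Reachable ∩ accepting = {} — empty.

rejected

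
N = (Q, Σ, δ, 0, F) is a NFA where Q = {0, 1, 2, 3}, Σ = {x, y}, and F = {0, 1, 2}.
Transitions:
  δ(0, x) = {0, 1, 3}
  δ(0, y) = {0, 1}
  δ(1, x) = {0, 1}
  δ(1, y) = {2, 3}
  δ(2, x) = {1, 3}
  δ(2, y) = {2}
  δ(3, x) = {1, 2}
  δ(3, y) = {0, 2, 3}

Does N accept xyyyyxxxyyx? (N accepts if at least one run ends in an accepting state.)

Start: {0}
read x: {0, 1, 3}
read y: {0, 1, 2, 3}
read y: {0, 1, 2, 3}
read y: {0, 1, 2, 3}
read y: {0, 1, 2, 3}
read x: {0, 1, 2, 3}
read x: {0, 1, 2, 3}
read x: {0, 1, 2, 3}
read y: {0, 1, 2, 3}
read y: {0, 1, 2, 3}
read x: {0, 1, 2, 3}
Reachable ∩ accepting = {0, 1, 2} — nonempty.

accepted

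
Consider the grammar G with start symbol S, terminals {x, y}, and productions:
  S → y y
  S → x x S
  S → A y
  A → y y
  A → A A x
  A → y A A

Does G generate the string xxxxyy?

S ⇒ xxS ⇒ xxxxS ⇒ xxxxyy

yes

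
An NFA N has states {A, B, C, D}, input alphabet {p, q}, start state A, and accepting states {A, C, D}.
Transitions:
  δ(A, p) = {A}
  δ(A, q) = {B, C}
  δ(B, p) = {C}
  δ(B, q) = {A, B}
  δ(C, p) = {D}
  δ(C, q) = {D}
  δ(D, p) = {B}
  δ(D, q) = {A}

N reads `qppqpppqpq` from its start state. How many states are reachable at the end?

Start: {A}
read q: {B, C}
read p: {C, D}
read p: {B, D}
read q: {A, B}
read p: {A, C}
read p: {A, D}
read p: {A, B}
read q: {A, B, C}
read p: {A, C, D}
read q: {A, B, C, D}
Final reachable set {A, B, C, D} has 4 states.

4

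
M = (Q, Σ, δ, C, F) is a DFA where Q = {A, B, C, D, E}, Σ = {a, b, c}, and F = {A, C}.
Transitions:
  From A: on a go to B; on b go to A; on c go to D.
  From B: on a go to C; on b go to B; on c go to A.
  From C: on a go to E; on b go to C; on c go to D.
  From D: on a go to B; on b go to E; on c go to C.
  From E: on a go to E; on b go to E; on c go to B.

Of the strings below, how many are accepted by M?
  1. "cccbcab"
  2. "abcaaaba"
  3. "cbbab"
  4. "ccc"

1

"cccbcab": accepted
"abcaaaba": rejected
"cbbab": rejected
"ccc": rejected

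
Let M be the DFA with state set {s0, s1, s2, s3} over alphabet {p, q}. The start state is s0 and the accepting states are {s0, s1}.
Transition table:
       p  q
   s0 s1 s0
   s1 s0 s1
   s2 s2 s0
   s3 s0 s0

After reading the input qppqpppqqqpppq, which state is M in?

s0

s0 --q--> s0
s0 --p--> s1
s1 --p--> s0
s0 --q--> s0
s0 --p--> s1
s1 --p--> s0
s0 --p--> s1
s1 --q--> s1
s1 --q--> s1
s1 --q--> s1
s1 --p--> s0
s0 --p--> s1
s1 --p--> s0
s0 --q--> s0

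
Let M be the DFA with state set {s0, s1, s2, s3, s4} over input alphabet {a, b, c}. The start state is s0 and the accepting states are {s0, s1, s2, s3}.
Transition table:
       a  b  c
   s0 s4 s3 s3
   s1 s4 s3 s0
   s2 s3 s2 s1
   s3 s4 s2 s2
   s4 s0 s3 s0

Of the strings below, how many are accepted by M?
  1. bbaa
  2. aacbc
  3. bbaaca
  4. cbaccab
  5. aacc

bbaa: rejected
aacbc: accepted
bbaaca: rejected
cbaccab: accepted
aacc: accepted

3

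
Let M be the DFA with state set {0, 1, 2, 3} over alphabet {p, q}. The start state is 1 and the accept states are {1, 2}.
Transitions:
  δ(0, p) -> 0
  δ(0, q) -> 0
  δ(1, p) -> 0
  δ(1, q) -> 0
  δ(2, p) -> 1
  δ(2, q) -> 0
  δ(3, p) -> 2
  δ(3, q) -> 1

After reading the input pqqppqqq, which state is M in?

0

1 --p--> 0
0 --q--> 0
0 --q--> 0
0 --p--> 0
0 --p--> 0
0 --q--> 0
0 --q--> 0
0 --q--> 0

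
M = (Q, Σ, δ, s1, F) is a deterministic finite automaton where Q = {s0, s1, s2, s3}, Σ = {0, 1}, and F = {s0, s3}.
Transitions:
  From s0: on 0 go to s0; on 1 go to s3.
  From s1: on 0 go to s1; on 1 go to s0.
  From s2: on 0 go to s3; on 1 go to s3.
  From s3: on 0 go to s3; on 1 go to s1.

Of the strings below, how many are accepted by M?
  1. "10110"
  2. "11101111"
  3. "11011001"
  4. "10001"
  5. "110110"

"10110": rejected
"11101111": accepted
"11011001": accepted
"10001": accepted
"110110": accepted

4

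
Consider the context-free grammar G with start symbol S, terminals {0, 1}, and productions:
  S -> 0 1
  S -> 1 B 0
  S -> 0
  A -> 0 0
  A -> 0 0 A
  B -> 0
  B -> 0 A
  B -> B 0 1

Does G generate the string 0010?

no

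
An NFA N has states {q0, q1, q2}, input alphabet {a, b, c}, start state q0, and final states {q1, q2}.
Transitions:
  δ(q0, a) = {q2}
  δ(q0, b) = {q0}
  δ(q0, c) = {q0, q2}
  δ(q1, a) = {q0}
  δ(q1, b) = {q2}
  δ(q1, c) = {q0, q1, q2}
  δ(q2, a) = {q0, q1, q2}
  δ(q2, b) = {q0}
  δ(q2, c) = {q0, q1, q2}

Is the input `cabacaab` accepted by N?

accepted

Start: {q0}
read c: {q0, q2}
read a: {q0, q1, q2}
read b: {q0, q2}
read a: {q0, q1, q2}
read c: {q0, q1, q2}
read a: {q0, q1, q2}
read a: {q0, q1, q2}
read b: {q0, q2}
Reachable ∩ accepting = {q2} — nonempty.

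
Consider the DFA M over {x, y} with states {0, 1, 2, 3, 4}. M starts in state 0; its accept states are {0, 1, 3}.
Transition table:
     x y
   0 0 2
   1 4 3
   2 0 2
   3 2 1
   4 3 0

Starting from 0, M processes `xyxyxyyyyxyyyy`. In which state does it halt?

0 --x--> 0
0 --y--> 2
2 --x--> 0
0 --y--> 2
2 --x--> 0
0 --y--> 2
2 --y--> 2
2 --y--> 2
2 --y--> 2
2 --x--> 0
0 --y--> 2
2 --y--> 2
2 --y--> 2
2 --y--> 2

2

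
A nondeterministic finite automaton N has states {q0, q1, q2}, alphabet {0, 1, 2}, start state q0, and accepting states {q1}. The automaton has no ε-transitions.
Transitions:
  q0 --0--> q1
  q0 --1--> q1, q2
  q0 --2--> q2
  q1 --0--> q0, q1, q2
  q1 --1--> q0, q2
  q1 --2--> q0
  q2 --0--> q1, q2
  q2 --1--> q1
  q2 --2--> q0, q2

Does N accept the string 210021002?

rejected

Start: {q0}
read 2: {q2}
read 1: {q1}
read 0: {q0, q1, q2}
read 0: {q0, q1, q2}
read 2: {q0, q2}
read 1: {q1, q2}
read 0: {q0, q1, q2}
read 0: {q0, q1, q2}
read 2: {q0, q2}
Reachable ∩ accepting = {} — empty.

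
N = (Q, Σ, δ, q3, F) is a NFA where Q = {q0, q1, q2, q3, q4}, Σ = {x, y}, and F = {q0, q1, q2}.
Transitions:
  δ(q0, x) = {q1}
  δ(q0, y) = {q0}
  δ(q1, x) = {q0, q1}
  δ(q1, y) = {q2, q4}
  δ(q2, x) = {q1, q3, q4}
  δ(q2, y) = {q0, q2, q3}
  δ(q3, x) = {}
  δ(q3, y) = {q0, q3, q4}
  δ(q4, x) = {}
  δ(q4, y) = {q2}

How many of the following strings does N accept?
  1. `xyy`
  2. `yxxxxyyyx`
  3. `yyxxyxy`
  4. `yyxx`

3

`xyy`: rejected
`yxxxxyyyx`: accepted
`yyxxyxy`: accepted
`yyxx`: accepted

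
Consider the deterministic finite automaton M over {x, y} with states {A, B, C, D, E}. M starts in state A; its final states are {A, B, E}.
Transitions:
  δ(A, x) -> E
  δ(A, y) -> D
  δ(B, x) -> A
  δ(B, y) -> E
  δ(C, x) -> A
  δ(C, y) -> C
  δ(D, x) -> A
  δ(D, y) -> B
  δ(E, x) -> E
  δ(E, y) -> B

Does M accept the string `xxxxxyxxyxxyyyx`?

accepted

A --x--> E
E --x--> E
E --x--> E
E --x--> E
E --x--> E
E --y--> B
B --x--> A
A --x--> E
E --y--> B
B --x--> A
A --x--> E
E --y--> B
B --y--> E
E --y--> B
B --x--> A
End in state A, which is an accepting state.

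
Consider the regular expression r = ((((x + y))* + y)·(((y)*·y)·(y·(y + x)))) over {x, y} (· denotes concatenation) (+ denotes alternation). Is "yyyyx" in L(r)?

Split as ε·yyyyx: (((x+y))*+y) matches ε and (((y)*·y)·(y·(y+x))) matches yyyyx.

yes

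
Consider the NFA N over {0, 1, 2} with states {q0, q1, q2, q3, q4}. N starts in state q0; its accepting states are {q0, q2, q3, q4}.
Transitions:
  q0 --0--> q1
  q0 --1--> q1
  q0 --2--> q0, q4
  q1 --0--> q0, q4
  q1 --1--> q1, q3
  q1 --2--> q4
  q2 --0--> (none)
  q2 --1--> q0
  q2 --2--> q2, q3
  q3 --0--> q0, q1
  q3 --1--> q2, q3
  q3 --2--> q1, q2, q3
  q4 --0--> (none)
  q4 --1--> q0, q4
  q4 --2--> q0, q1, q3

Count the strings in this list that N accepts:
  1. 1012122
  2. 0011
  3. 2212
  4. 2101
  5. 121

1012122: accepted
0011: accepted
2212: accepted
2101: accepted
121: accepted

5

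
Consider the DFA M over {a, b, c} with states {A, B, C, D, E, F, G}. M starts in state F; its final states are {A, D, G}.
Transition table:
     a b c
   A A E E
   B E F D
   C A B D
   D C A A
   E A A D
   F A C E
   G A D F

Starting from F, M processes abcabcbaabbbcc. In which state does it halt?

A

F --a--> A
A --b--> E
E --c--> D
D --a--> C
C --b--> B
B --c--> D
D --b--> A
A --a--> A
A --a--> A
A --b--> E
E --b--> A
A --b--> E
E --c--> D
D --c--> A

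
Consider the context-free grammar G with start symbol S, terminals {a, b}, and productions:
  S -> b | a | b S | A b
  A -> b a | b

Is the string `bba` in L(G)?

yes

S ⇒ bS ⇒ bbS ⇒ bba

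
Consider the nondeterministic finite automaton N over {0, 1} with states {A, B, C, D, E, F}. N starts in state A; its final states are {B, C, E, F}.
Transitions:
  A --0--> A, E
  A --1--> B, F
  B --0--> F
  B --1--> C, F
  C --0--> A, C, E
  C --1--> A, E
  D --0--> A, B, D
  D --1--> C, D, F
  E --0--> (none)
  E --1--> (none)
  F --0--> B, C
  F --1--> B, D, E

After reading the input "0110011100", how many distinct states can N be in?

Start: {A}
read 0: {A, E}
read 1: {B, F}
read 1: {B, C, D, E, F}
read 0: {A, B, C, D, E, F}
read 0: {A, B, C, D, E, F}
read 1: {A, B, C, D, E, F}
read 1: {A, B, C, D, E, F}
read 1: {A, B, C, D, E, F}
read 0: {A, B, C, D, E, F}
read 0: {A, B, C, D, E, F}
Final reachable set {A, B, C, D, E, F} has 6 states.

6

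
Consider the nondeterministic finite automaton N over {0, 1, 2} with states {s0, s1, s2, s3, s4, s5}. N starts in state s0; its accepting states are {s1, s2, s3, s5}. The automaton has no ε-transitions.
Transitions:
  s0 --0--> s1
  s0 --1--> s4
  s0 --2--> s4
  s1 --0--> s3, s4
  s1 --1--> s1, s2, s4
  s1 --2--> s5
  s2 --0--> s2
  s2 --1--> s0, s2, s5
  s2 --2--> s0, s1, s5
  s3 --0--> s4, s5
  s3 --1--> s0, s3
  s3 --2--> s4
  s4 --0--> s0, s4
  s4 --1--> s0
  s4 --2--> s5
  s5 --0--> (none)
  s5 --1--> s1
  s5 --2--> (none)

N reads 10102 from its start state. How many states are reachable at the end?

2

Start: {s0}
read 1: {s4}
read 0: {s0, s4}
read 1: {s0, s4}
read 0: {s0, s1, s4}
read 2: {s4, s5}
Final reachable set {s4, s5} has 2 states.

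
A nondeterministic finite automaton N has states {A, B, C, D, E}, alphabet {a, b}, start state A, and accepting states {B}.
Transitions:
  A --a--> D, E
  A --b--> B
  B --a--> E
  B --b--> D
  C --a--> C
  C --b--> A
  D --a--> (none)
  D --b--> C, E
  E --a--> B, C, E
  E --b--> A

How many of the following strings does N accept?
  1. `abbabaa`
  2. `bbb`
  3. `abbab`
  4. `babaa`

2

`abbabaa`: accepted
`bbb`: rejected
`abbab`: rejected
`babaa`: accepted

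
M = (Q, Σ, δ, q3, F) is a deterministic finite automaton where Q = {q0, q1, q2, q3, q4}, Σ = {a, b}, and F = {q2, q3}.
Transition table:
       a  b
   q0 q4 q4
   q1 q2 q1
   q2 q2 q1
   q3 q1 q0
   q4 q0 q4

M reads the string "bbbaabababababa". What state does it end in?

q0

q3 --b--> q0
q0 --b--> q4
q4 --b--> q4
q4 --a--> q0
q0 --a--> q4
q4 --b--> q4
q4 --a--> q0
q0 --b--> q4
q4 --a--> q0
q0 --b--> q4
q4 --a--> q0
q0 --b--> q4
q4 --a--> q0
q0 --b--> q4
q4 --a--> q0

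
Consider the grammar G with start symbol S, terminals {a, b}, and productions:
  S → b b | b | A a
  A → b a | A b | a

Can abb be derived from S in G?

no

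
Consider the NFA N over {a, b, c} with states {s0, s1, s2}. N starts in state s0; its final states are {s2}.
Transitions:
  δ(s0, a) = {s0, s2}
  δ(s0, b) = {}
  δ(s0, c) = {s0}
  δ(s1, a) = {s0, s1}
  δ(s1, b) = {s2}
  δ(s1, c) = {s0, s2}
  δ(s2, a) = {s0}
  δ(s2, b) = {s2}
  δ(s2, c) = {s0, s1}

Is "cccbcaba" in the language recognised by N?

Start: {s0}
read c: {s0}
read c: {s0}
read c: {s0}
read b: {}
The reachable set is empty and stays empty for the remaining 4 symbols.
Reachable ∩ accepting = {} — empty.

rejected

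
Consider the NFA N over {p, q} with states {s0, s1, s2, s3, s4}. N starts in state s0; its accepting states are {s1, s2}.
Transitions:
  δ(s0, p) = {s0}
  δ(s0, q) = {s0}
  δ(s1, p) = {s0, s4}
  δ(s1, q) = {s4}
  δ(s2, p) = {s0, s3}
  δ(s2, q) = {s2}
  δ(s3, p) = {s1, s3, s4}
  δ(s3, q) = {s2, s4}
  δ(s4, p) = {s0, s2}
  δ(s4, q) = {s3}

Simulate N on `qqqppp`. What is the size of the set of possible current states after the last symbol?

1

Start: {s0}
read q: {s0}
read q: {s0}
read q: {s0}
read p: {s0}
read p: {s0}
read p: {s0}
Final reachable set {s0} has 1 state.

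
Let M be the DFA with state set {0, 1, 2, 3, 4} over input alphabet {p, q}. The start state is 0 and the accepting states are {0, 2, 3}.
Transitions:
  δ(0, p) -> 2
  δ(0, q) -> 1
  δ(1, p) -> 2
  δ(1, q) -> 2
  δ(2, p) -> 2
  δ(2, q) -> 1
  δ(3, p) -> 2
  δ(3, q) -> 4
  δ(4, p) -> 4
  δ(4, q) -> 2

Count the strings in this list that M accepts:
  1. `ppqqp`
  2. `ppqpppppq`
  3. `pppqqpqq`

2

`ppqqp`: accepted
`ppqpppppq`: rejected
`pppqqpqq`: accepted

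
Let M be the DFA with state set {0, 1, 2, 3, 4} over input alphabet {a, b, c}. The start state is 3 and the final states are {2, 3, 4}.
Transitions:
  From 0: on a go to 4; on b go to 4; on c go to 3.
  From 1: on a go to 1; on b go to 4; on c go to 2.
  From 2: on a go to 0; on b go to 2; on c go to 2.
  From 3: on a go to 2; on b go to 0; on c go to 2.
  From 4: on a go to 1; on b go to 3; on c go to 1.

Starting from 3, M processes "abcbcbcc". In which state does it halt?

2

3 --a--> 2
2 --b--> 2
2 --c--> 2
2 --b--> 2
2 --c--> 2
2 --b--> 2
2 --c--> 2
2 --c--> 2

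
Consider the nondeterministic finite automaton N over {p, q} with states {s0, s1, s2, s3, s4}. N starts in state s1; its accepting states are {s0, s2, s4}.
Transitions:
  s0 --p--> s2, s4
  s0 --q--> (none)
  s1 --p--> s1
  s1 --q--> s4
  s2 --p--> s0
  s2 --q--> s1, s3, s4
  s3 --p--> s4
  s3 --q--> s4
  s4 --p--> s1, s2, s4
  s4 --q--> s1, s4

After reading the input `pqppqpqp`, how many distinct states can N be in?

3

Start: {s1}
read p: {s1}
read q: {s4}
read p: {s1, s2, s4}
read p: {s0, s1, s2, s4}
read q: {s1, s3, s4}
read p: {s1, s2, s4}
read q: {s1, s3, s4}
read p: {s1, s2, s4}
Final reachable set {s1, s2, s4} has 3 states.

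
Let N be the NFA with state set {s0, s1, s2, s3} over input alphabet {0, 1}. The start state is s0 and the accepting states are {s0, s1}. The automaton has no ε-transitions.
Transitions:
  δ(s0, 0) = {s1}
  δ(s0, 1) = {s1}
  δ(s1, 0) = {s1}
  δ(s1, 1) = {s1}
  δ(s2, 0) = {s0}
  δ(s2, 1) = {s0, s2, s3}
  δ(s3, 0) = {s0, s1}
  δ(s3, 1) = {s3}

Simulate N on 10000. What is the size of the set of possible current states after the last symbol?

Start: {s0}
read 1: {s1}
read 0: {s1}
read 0: {s1}
read 0: {s1}
read 0: {s1}
Final reachable set {s1} has 1 state.

1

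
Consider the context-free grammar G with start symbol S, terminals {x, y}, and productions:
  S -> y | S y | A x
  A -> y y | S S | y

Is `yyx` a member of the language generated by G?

S ⇒ Ax ⇒ yyx

yes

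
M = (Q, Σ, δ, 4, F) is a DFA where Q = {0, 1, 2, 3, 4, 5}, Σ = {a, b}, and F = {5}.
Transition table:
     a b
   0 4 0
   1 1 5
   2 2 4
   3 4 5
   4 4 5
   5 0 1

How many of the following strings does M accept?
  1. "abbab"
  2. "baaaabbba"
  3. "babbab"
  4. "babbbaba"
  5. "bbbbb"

3

"abbab": accepted
"baaaabbba": rejected
"babbab": accepted
"babbbaba": rejected
"bbbbb": accepted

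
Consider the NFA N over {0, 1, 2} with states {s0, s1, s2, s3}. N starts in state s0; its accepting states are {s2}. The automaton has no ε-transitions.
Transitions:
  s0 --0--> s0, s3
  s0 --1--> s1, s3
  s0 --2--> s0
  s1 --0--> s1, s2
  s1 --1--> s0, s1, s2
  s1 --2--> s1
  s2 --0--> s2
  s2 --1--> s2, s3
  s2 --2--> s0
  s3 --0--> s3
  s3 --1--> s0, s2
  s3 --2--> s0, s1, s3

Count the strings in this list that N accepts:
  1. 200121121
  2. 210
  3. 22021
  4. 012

3

200121121: accepted
210: accepted
22021: accepted
012: rejected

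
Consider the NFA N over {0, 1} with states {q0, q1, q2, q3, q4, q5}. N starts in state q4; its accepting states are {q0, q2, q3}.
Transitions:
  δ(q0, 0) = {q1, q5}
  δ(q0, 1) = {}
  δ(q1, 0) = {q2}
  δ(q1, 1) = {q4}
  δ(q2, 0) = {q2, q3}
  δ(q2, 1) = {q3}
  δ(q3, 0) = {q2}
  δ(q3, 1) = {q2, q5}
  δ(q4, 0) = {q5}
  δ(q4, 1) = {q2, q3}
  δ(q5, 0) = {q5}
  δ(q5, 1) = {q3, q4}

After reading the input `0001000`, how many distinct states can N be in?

3

Start: {q4}
read 0: {q5}
read 0: {q5}
read 0: {q5}
read 1: {q3, q4}
read 0: {q2, q5}
read 0: {q2, q3, q5}
read 0: {q2, q3, q5}
Final reachable set {q2, q3, q5} has 3 states.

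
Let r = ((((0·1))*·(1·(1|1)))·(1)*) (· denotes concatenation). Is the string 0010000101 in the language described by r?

No split of 0010000101 into u·v has (((0·1))*·(1·(1|1))) matching u and (1)* matching v.

no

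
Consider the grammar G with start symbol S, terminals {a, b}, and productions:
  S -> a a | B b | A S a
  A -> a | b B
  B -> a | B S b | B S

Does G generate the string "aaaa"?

S ⇒ ASa ⇒ aSa ⇒ aaaa

yes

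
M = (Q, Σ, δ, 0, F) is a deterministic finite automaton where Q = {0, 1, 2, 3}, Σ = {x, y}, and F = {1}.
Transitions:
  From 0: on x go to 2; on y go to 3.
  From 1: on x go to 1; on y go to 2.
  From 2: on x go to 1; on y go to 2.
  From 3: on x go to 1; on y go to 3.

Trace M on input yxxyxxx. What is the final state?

1

0 --y--> 3
3 --x--> 1
1 --x--> 1
1 --y--> 2
2 --x--> 1
1 --x--> 1
1 --x--> 1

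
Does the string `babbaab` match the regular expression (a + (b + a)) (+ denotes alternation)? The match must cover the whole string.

no

Neither a nor (b+a) matches babbaab.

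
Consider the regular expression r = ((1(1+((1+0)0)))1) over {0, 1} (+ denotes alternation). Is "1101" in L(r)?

yes

Split as 110·1: (1(1+((1+0)0))) matches 110 and 1 matches 1.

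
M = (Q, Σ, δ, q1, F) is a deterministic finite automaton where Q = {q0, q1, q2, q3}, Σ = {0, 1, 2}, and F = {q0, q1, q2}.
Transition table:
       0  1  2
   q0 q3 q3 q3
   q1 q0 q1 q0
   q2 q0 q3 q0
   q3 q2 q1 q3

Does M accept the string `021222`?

rejected

q1 --0--> q0
q0 --2--> q3
q3 --1--> q1
q1 --2--> q0
q0 --2--> q3
q3 --2--> q3
End in state q3, which is not an accepting state.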